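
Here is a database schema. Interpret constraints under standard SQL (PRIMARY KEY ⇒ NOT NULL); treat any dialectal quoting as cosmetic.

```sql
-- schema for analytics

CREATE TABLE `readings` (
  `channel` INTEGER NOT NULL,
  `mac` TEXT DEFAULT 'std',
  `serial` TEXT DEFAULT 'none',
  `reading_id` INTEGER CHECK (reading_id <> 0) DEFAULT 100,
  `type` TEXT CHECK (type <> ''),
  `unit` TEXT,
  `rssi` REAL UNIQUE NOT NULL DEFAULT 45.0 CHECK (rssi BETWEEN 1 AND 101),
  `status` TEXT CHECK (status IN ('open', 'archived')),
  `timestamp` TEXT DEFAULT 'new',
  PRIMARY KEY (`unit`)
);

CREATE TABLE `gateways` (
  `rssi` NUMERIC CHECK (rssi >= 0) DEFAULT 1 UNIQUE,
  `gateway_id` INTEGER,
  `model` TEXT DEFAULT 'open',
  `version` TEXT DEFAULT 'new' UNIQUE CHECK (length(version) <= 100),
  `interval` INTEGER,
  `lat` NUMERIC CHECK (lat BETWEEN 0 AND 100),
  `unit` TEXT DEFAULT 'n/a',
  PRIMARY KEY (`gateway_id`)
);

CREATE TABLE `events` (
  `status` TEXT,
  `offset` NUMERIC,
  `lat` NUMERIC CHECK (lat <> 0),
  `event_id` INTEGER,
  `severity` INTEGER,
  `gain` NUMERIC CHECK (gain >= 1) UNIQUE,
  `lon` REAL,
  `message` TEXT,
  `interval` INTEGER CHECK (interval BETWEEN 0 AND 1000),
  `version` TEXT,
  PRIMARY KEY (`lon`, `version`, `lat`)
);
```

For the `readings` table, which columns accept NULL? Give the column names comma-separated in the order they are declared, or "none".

mac, serial, reading_id, type, status, timestamp

- channel: declared NOT NULL → not nullable.
- mac: DEFAULT only fills an omitted column; an explicit NULL is still allowed → nullable.
- serial: DEFAULT only fills an omitted column; an explicit NULL is still allowed → nullable.
- reading_id: CHECK does not forbid NULL (a CHECK constraint passes when its expression is NULL) → nullable.
- type: CHECK does not forbid NULL (a CHECK constraint passes when its expression is NULL) → nullable.
- unit: part of the PRIMARY KEY, which implies NOT NULL → not nullable.
- rssi: declared NOT NULL → not nullable.
- status: CHECK does not forbid NULL (a CHECK constraint passes when its expression is NULL) → nullable.
- timestamp: DEFAULT only fills an omitted column; an explicit NULL is still allowed → nullable.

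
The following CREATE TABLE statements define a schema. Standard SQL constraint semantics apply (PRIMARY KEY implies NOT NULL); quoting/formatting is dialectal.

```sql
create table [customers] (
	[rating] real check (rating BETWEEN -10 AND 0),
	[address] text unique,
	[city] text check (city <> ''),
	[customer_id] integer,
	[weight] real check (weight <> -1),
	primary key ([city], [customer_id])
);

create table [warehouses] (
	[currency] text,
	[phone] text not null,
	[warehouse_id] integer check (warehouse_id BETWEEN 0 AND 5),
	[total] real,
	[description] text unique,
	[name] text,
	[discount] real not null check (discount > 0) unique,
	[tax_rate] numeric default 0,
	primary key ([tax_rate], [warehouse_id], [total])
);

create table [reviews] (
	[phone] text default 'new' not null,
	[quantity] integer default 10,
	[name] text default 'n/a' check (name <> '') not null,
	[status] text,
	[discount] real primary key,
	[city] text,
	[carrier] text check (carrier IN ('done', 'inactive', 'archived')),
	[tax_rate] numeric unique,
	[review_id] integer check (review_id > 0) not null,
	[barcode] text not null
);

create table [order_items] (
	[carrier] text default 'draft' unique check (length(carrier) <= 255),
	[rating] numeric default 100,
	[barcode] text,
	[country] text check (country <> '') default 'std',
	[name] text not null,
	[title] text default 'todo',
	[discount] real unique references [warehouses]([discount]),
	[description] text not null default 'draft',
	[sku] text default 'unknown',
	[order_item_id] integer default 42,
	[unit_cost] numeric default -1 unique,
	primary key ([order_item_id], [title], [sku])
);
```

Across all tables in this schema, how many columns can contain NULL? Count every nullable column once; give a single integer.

17

customers: 3 nullable (rating, address, weight — PK (city, customer_id) and explicit NOT NULL columns excluded).
warehouses: 3 nullable (currency, description, name — PK (tax_rate, warehouse_id, total) and explicit NOT NULL columns excluded).
reviews: 5 nullable (quantity, status, city, carrier, tax_rate — PK (discount) and explicit NOT NULL columns excluded).
order_items: 6 nullable (carrier, rating, barcode, country, discount, unit_cost — PK (order_item_id, title, sku) and explicit NOT NULL columns excluded).
Total: 3 + 3 + 5 + 6 = 17.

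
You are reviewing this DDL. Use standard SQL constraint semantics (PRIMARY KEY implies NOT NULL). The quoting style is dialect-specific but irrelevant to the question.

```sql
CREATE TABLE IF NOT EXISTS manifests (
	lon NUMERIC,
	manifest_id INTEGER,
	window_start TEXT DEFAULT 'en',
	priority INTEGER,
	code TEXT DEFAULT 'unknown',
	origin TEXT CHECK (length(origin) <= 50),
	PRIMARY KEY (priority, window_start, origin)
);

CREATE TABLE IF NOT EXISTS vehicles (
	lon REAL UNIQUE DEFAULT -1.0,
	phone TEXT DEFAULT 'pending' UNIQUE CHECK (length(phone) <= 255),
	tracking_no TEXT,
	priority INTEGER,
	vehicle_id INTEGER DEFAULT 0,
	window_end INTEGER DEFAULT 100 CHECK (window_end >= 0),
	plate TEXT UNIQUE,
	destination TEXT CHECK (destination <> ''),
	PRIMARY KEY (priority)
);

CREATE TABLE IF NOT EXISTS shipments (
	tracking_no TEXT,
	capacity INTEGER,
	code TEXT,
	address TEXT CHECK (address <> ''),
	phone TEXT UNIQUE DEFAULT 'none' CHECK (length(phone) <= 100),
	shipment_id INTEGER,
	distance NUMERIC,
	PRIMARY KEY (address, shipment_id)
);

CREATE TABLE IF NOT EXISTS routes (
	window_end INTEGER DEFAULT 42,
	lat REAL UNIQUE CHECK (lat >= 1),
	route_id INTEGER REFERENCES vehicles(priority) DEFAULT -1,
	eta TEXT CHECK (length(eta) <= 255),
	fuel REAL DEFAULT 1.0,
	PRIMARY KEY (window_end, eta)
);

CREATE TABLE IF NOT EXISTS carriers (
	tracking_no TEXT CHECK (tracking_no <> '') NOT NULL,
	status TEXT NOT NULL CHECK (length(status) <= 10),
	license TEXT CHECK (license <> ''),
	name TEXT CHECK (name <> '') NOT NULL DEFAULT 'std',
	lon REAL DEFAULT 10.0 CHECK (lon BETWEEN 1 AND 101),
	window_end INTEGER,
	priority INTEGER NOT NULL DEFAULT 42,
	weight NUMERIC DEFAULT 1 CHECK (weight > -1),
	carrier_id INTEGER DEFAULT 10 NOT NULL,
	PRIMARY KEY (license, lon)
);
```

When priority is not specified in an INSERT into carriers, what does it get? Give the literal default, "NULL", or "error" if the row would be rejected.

42

priority has an explicit DEFAULT 42.
When the column is omitted from an INSERT, that default is used.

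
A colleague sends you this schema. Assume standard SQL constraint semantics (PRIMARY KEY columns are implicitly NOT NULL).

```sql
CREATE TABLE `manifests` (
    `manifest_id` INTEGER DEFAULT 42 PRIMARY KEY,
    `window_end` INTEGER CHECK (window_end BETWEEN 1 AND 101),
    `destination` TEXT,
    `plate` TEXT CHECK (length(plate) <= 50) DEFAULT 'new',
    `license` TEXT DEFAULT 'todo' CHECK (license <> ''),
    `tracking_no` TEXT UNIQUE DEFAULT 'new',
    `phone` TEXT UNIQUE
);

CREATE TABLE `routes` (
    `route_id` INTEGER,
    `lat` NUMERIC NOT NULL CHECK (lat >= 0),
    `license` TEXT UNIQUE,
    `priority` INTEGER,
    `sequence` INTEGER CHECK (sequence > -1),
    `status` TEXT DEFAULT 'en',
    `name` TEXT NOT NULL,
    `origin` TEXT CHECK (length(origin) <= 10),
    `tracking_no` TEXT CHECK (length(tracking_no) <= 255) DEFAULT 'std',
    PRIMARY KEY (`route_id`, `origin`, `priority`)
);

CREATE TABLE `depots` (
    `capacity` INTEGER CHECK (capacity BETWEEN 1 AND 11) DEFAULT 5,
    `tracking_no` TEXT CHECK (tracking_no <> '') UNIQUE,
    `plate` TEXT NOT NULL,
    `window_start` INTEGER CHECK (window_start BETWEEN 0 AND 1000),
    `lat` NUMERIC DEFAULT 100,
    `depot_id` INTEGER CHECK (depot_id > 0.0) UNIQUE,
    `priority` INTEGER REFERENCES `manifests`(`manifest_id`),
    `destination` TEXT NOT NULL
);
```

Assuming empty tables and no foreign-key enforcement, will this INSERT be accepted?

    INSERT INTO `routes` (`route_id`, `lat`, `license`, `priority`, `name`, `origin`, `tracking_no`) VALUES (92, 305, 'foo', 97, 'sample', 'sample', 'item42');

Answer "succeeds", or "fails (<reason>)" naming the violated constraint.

succeeds

NOT NULL columns: lat is supplied; name is supplied; origin is supplied; priority is supplied; route_id is supplied.
CHECK constraints: 305 satisfies (lat >= 0); 'sample' satisfies (length(origin) <= 10); 'item42' satisfies (length(tracking_no) <= 255).
No constraint is violated.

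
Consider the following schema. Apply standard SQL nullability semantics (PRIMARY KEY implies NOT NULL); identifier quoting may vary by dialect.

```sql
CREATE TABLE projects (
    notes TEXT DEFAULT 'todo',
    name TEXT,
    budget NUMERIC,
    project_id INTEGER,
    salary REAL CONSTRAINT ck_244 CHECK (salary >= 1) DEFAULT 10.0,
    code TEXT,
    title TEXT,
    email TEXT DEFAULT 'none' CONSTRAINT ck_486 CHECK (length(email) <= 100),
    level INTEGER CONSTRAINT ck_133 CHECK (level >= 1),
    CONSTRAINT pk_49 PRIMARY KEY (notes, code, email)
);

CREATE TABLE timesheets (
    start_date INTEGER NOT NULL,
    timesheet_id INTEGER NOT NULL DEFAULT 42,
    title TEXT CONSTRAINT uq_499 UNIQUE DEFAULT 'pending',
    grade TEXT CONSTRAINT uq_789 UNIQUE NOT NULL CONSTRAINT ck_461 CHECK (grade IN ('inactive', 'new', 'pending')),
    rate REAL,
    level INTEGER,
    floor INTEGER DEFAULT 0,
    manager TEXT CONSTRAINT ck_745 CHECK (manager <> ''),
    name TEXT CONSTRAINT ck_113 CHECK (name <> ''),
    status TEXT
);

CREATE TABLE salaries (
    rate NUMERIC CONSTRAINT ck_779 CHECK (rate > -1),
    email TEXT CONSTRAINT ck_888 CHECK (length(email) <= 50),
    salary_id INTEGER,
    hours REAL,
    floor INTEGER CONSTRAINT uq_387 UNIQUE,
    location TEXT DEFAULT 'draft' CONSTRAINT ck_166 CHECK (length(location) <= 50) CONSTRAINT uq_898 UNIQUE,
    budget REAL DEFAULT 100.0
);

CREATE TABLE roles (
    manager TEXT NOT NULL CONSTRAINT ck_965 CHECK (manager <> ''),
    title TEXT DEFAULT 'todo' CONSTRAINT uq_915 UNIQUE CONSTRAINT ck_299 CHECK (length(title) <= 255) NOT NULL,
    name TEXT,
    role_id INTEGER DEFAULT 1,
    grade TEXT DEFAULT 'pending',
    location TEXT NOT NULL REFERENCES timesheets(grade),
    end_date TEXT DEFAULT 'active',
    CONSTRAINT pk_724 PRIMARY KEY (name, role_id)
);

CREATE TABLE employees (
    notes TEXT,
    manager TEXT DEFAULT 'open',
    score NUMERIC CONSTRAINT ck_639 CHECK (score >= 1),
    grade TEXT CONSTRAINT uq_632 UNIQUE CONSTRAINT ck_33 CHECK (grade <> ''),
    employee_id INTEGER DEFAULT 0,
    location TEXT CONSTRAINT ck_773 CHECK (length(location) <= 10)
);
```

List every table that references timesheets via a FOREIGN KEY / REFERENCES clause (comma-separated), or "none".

roles

- roles.location references timesheets(grade).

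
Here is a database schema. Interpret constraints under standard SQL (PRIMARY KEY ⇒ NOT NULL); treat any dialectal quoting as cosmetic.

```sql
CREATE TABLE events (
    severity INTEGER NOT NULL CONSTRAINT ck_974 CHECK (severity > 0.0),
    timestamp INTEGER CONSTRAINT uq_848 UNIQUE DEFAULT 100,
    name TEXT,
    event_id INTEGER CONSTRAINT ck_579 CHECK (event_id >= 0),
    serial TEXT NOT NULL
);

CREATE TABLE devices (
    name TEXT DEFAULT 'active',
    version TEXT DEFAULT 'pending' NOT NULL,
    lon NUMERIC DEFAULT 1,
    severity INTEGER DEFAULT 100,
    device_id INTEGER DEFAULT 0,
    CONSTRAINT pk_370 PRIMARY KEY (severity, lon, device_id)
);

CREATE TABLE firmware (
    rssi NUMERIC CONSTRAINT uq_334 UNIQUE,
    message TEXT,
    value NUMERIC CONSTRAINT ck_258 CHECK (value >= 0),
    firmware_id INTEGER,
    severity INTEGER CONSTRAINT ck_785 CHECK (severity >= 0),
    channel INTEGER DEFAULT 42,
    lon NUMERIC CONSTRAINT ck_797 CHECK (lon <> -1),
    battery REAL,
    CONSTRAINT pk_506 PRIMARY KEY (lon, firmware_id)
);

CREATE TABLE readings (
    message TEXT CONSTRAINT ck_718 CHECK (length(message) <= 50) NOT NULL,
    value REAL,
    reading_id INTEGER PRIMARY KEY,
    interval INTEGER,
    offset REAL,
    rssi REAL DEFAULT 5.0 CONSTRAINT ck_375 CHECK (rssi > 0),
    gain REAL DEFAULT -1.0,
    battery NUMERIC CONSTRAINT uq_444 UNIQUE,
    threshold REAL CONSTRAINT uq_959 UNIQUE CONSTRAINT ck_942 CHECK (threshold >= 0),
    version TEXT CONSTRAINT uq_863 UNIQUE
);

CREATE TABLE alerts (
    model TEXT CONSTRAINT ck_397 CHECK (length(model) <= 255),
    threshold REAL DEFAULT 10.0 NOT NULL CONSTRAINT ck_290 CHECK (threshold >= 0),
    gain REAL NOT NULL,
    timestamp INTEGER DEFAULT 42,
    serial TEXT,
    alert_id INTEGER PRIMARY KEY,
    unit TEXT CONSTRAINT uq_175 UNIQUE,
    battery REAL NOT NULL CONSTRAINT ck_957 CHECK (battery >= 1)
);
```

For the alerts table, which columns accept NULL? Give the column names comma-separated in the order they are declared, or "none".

- model: CHECK does not forbid NULL (a CHECK constraint passes when its expression is NULL) → nullable.
- threshold: declared NOT NULL → not nullable.
- gain: declared NOT NULL → not nullable.
- timestamp: DEFAULT only fills an omitted column; an explicit NULL is still allowed → nullable.
- serial: no NOT NULL constraint applies → nullable.
- alert_id: part of the PRIMARY KEY, which implies NOT NULL → not nullable.
- unit: UNIQUE does not imply NOT NULL → nullable.
- battery: declared NOT NULL → not nullable.

model, timestamp, serial, unit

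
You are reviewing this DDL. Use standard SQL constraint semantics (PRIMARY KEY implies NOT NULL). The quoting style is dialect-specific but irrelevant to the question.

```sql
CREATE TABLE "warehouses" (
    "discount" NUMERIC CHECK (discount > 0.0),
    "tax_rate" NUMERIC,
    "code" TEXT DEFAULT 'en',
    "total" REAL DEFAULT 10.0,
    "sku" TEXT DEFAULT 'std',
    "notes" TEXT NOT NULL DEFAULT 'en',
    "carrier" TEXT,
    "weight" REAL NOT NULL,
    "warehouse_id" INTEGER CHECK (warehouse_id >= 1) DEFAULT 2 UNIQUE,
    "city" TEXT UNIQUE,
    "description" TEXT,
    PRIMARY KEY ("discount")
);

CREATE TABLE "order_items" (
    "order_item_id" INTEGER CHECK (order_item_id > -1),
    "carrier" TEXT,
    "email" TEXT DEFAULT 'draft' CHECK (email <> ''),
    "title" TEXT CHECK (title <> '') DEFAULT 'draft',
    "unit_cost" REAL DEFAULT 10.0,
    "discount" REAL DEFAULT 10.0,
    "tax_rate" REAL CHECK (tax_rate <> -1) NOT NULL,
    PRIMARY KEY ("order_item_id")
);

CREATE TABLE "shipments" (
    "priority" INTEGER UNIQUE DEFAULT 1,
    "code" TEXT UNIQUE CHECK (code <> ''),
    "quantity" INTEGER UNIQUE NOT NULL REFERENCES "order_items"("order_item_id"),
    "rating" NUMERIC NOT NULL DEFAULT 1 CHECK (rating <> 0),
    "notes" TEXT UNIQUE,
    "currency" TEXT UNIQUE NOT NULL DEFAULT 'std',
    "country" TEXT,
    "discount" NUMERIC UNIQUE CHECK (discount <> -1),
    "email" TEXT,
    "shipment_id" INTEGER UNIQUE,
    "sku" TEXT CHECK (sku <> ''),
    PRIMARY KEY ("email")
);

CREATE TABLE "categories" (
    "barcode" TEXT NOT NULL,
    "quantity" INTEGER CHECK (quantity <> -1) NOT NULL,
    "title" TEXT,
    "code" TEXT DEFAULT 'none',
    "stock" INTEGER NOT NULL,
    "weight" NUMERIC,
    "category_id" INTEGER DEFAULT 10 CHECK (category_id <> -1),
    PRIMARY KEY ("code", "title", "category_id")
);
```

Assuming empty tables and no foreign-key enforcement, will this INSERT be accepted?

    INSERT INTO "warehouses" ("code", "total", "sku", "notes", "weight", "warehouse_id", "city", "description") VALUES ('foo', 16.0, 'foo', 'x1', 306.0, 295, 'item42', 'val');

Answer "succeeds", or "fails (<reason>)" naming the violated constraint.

discount is omitted from the column list and has no DEFAULT, so it would receive NULL.
But discount is part of the PRIMARY KEY (implied NOT NULL).

fails (NOT NULL on discount)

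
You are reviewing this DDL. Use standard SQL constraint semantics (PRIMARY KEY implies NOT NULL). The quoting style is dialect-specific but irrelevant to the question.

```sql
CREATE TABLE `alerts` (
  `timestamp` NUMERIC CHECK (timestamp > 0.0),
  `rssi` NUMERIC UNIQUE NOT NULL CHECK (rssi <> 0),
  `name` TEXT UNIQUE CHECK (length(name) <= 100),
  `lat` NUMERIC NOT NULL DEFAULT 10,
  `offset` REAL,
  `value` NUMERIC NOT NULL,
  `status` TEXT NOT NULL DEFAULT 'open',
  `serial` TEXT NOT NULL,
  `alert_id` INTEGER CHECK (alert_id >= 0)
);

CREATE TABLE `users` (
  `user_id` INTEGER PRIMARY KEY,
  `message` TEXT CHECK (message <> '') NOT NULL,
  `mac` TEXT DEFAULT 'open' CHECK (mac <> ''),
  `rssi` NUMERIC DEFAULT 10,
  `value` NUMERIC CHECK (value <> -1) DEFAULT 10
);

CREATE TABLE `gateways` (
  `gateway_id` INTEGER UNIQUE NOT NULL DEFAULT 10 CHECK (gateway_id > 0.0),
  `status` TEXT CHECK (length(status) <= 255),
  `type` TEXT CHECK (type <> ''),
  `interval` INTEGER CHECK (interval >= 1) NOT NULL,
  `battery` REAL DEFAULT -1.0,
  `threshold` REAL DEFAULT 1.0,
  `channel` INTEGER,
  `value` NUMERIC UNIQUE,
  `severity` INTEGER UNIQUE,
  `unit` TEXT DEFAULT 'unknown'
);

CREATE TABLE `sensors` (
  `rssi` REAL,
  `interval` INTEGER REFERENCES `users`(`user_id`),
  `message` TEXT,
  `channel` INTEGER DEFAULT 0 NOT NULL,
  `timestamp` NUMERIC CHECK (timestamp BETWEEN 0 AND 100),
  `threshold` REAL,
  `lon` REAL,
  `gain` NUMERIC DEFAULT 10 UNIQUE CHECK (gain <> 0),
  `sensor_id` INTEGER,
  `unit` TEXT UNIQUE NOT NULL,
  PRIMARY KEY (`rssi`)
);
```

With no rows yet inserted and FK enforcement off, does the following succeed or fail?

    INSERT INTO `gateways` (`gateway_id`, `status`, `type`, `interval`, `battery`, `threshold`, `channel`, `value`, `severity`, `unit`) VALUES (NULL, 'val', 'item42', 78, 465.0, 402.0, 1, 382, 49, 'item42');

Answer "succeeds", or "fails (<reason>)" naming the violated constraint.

gateway_id is explicitly set to NULL, but gateway_id is declared NOT NULL.

fails (NOT NULL on gateway_id)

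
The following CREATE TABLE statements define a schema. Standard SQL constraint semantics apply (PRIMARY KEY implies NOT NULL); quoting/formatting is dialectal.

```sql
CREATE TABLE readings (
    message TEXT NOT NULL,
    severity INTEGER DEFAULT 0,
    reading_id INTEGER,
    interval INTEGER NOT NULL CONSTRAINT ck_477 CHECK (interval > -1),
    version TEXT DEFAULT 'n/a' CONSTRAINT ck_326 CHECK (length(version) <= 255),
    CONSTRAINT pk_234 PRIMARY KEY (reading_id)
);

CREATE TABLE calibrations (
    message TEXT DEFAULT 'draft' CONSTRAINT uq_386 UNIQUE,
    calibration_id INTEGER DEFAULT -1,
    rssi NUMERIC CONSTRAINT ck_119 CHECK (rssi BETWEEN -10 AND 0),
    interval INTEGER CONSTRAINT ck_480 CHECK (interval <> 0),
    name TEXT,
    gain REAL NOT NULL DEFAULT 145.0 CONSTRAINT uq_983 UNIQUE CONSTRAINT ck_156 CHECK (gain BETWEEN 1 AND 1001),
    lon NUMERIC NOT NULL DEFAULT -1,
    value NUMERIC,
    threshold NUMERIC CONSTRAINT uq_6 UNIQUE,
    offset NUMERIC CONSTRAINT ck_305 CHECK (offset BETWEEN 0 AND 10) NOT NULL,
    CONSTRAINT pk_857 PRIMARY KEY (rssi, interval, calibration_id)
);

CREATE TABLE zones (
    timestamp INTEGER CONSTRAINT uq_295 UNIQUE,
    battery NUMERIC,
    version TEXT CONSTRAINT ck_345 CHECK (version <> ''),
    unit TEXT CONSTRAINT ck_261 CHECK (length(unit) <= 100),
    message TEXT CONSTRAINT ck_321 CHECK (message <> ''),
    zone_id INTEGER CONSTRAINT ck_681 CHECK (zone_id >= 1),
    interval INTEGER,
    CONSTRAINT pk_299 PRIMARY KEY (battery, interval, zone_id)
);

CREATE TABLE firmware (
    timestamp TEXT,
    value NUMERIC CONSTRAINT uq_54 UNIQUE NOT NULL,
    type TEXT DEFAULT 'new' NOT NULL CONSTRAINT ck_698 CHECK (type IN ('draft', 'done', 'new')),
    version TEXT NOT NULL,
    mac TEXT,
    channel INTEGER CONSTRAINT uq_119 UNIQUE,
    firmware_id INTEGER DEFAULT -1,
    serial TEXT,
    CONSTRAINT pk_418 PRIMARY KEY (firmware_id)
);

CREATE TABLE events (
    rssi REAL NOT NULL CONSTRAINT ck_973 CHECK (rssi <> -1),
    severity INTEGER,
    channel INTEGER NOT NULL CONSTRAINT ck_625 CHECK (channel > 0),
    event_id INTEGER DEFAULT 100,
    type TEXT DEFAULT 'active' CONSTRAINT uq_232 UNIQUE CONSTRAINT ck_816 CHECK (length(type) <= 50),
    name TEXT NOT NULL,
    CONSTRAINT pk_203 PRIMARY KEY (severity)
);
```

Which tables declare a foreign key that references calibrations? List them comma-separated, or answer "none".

none

No REFERENCES clause anywhere in the schema names calibrations.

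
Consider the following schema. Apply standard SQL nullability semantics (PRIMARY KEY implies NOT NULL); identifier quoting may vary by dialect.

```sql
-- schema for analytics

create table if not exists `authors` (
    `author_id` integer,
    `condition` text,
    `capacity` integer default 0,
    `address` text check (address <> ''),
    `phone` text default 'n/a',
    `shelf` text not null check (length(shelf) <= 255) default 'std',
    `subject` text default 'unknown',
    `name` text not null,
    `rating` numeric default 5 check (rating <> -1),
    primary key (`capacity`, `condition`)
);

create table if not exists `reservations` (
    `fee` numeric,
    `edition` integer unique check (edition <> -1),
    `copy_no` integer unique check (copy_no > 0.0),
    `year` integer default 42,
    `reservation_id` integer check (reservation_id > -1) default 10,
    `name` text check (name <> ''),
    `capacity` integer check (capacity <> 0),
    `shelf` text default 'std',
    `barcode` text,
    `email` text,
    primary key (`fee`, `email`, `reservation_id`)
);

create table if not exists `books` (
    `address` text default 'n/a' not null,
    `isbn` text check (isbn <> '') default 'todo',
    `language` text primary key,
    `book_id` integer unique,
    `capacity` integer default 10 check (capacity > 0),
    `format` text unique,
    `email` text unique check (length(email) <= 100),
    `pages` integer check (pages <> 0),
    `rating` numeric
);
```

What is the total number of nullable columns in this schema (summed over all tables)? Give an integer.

19

authors: 5 nullable (author_id, address, phone, subject, rating — PK (capacity, condition) and explicit NOT NULL columns excluded).
reservations: 7 nullable (edition, copy_no, year, name, capacity, shelf, barcode — PK (fee, email, reservation_id) and explicit NOT NULL columns excluded).
books: 7 nullable (isbn, book_id, capacity, format, email, pages, rating — PK (language) and explicit NOT NULL columns excluded).
Total: 5 + 7 + 7 = 19.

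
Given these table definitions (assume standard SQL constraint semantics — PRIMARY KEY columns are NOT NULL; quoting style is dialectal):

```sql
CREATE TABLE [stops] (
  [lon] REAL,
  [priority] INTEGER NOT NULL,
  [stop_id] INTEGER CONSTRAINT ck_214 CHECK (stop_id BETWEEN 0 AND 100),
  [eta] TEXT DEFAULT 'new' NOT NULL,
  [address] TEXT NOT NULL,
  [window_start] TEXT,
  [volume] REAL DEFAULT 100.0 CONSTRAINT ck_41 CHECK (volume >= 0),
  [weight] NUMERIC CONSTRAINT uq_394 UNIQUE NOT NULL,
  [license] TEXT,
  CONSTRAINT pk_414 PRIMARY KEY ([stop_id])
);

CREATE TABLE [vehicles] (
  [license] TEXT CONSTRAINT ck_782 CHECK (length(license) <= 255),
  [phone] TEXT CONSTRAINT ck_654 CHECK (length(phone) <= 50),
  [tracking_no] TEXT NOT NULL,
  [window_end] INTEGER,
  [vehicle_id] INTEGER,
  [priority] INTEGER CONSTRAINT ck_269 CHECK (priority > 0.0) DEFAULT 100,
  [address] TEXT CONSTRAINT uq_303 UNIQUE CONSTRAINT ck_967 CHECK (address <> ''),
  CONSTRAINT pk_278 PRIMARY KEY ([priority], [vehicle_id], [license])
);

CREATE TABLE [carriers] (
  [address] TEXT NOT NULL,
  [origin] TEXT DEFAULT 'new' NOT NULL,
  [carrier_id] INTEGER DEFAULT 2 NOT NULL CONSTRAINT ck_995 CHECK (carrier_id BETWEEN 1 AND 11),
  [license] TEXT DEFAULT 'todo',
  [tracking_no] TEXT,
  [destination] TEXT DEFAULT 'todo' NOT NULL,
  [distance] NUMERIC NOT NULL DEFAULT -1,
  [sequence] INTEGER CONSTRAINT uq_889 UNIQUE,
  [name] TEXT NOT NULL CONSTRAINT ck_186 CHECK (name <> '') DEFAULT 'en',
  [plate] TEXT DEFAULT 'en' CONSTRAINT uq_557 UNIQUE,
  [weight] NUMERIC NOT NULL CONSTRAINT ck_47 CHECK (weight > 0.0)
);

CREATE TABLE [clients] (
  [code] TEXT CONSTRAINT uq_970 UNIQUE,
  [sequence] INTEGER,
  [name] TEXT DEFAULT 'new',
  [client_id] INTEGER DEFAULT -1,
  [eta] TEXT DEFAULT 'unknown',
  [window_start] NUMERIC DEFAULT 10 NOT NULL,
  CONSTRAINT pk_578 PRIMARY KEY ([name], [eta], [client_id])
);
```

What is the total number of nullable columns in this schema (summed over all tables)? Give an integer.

stops: 4 nullable (lon, window_start, volume, license — PK (stop_id) and explicit NOT NULL columns excluded).
vehicles: 3 nullable (phone, window_end, address — PK (priority, vehicle_id, license) and explicit NOT NULL columns excluded).
carriers: 4 nullable (license, tracking_no, sequence, plate — PK none and explicit NOT NULL columns excluded).
clients: 2 nullable (code, sequence — PK (name, eta, client_id) and explicit NOT NULL columns excluded).
Total: 4 + 3 + 4 + 2 = 13.

13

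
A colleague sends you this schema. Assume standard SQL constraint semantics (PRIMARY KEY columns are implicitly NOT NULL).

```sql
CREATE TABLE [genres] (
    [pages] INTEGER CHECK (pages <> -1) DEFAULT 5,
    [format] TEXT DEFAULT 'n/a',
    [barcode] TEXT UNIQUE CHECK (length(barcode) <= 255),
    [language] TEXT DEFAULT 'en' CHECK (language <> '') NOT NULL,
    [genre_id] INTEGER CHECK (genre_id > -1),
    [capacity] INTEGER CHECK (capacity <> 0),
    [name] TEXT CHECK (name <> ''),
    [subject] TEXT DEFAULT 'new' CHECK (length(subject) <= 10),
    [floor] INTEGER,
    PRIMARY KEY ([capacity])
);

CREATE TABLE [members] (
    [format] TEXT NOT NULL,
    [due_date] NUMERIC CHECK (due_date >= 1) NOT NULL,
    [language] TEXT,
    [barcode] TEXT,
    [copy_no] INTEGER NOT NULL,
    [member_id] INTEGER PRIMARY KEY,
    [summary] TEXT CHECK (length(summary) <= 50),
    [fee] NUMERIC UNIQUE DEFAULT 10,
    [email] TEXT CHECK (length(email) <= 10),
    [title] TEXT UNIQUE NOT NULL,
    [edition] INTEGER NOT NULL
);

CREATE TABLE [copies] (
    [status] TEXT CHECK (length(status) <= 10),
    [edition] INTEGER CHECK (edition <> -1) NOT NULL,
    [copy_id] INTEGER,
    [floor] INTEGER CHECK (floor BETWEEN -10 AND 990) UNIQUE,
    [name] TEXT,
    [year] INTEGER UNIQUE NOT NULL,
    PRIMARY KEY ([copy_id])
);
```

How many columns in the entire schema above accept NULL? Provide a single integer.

genres: 7 nullable (pages, format, barcode, genre_id, name, subject, floor — PK (capacity) and explicit NOT NULL columns excluded).
members: 5 nullable (language, barcode, summary, fee, email — PK (member_id) and explicit NOT NULL columns excluded).
copies: 3 nullable (status, floor, name — PK (copy_id) and explicit NOT NULL columns excluded).
Total: 7 + 5 + 3 = 15.

15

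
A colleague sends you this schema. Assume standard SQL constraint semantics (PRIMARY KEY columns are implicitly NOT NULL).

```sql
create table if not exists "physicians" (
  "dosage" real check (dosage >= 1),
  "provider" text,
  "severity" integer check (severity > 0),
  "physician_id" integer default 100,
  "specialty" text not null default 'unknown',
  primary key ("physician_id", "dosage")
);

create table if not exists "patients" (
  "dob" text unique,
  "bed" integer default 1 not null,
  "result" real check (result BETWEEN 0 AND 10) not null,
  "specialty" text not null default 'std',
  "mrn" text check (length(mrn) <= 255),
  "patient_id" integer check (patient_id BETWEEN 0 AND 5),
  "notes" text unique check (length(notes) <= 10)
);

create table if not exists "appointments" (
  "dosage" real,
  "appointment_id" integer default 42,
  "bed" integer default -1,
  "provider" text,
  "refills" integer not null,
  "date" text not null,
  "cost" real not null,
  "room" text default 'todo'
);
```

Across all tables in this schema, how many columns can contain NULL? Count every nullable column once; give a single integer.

11

physicians: 2 nullable (provider, severity — PK (physician_id, dosage) and explicit NOT NULL columns excluded).
patients: 4 nullable (dob, mrn, patient_id, notes — PK none and explicit NOT NULL columns excluded).
appointments: 5 nullable (dosage, appointment_id, bed, provider, room — PK none and explicit NOT NULL columns excluded).
Total: 2 + 4 + 5 = 11.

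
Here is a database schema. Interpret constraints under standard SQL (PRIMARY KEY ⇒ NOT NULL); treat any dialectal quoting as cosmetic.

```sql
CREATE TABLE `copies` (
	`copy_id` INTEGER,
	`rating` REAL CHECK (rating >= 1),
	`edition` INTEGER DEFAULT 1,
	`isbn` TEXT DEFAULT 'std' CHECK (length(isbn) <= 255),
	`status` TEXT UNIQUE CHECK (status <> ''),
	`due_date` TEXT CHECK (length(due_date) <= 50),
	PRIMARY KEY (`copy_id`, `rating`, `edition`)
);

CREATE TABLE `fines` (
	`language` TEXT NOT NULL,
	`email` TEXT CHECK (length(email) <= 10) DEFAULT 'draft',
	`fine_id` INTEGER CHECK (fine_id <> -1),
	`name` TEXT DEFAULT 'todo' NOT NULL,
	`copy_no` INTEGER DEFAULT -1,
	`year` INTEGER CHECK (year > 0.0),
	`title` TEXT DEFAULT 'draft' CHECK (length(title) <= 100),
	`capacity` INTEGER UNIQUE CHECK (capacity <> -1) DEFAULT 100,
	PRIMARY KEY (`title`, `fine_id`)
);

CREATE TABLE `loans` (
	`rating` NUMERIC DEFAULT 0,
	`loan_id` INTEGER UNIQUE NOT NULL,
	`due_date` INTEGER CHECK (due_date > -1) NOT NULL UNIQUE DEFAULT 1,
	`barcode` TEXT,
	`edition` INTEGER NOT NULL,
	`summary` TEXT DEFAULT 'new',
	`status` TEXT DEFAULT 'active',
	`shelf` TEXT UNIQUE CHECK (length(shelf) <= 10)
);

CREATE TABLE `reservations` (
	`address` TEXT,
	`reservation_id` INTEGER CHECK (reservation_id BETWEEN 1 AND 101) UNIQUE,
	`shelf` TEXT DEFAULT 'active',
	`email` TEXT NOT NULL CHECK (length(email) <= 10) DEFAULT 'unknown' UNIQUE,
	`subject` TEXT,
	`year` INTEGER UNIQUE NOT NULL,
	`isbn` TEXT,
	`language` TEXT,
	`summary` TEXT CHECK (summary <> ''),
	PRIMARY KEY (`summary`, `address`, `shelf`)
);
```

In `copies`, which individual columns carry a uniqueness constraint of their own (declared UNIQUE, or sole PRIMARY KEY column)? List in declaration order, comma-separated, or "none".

- copy_id: part of a composite PRIMARY KEY — only the tuple is unique, not this column on its own.
- rating: part of a composite PRIMARY KEY — only the tuple is unique, not this column on its own.
- edition: part of a composite PRIMARY KEY — only the tuple is unique, not this column on its own.
- isbn: no UNIQUE or single-column PK constraint.
- status: declared UNIQUE → unique.
- due_date: no UNIQUE or single-column PK constraint.

status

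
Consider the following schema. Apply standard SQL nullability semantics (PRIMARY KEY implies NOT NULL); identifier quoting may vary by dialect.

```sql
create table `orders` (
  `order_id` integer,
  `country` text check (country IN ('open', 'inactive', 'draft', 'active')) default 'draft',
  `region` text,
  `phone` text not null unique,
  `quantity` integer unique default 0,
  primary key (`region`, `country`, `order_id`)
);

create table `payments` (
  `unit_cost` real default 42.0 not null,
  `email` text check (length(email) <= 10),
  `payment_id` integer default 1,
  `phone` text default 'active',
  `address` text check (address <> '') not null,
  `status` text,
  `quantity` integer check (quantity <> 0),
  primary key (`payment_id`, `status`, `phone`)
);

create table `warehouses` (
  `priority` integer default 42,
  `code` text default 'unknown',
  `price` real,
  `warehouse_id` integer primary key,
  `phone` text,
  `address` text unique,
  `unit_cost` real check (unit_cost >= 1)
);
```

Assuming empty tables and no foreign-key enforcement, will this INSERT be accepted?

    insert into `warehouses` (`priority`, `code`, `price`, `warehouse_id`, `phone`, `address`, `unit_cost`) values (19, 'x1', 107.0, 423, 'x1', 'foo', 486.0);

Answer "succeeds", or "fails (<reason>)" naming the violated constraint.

succeeds

NOT NULL columns: warehouse_id is supplied.
CHECK constraints: 486.0 satisfies (unit_cost >= 1).
No constraint is violated.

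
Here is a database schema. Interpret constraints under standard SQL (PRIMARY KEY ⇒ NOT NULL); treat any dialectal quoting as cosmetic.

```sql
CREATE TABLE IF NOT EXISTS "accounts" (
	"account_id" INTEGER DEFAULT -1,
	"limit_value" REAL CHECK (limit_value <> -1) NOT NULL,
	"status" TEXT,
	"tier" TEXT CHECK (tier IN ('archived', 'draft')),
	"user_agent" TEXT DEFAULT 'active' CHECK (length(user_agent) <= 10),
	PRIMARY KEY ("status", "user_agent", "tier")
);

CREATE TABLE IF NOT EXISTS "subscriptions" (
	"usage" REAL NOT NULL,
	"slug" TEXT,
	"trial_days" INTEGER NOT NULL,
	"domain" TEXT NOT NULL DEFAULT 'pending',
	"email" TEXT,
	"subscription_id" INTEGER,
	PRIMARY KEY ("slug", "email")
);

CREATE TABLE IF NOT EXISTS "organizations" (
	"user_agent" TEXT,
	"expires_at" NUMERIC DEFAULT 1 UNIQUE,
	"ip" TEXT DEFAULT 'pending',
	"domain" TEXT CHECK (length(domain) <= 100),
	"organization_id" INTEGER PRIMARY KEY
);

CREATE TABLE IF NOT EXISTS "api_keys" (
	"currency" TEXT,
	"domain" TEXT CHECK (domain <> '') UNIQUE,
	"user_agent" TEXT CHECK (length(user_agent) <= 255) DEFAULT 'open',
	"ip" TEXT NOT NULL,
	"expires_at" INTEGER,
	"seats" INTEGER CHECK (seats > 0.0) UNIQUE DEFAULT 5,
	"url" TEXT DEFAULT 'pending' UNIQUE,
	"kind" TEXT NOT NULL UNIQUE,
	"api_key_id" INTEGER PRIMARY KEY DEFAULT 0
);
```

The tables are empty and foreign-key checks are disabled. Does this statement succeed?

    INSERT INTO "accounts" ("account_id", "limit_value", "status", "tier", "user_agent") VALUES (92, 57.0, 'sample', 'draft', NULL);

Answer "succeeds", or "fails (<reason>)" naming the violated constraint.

fails (NOT NULL on user_agent)

user_agent is explicitly set to NULL, but user_agent is part of the PRIMARY KEY (implied NOT NULL).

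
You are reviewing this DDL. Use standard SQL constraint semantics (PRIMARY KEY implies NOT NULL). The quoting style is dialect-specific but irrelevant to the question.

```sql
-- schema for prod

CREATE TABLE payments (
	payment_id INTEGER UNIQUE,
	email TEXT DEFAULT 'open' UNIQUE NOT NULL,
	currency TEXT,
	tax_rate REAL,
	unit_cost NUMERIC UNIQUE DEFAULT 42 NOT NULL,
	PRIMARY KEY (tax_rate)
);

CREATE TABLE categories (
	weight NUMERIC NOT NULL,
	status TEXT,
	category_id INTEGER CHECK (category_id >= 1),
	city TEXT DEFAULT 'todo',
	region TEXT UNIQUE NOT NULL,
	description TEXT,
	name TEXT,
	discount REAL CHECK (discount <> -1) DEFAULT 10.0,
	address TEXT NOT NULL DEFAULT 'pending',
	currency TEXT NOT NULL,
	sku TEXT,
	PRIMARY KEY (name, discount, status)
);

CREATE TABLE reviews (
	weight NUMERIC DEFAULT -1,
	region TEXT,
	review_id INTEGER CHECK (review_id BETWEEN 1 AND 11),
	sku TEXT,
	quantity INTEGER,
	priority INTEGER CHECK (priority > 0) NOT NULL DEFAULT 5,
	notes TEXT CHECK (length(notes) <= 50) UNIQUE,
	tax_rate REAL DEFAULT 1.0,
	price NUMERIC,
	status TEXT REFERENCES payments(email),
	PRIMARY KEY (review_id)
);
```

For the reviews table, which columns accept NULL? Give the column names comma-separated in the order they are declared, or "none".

- weight: DEFAULT only fills an omitted column; an explicit NULL is still allowed → nullable.
- region: no NOT NULL constraint applies → nullable.
- review_id: part of the PRIMARY KEY, which implies NOT NULL → not nullable.
- sku: no NOT NULL constraint applies → nullable.
- quantity: no NOT NULL constraint applies → nullable.
- priority: declared NOT NULL → not nullable.
- notes: CHECK does not forbid NULL (a CHECK constraint passes when its expression is NULL) → nullable.
- tax_rate: DEFAULT only fills an omitted column; an explicit NULL is still allowed → nullable.
- price: no NOT NULL constraint applies → nullable.
- status: a foreign key column may be NULL unless separately constrained → nullable.

weight, region, sku, quantity, notes, tax_rate, price, status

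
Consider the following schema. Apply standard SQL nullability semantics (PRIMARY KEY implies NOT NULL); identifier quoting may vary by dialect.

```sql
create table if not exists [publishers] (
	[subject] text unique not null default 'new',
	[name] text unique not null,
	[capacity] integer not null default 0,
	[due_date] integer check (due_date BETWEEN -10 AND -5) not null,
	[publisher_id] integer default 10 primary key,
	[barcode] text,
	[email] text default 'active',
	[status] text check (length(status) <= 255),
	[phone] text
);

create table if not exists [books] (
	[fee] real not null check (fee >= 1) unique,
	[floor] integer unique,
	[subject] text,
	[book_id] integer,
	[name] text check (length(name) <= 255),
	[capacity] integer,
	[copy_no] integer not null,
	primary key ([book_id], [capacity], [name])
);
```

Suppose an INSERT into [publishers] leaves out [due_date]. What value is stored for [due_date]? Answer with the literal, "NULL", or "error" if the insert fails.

error

due_date has no DEFAULT clause.
Omitting it would insert NULL, but it is declared NOT NULL, so the INSERT fails.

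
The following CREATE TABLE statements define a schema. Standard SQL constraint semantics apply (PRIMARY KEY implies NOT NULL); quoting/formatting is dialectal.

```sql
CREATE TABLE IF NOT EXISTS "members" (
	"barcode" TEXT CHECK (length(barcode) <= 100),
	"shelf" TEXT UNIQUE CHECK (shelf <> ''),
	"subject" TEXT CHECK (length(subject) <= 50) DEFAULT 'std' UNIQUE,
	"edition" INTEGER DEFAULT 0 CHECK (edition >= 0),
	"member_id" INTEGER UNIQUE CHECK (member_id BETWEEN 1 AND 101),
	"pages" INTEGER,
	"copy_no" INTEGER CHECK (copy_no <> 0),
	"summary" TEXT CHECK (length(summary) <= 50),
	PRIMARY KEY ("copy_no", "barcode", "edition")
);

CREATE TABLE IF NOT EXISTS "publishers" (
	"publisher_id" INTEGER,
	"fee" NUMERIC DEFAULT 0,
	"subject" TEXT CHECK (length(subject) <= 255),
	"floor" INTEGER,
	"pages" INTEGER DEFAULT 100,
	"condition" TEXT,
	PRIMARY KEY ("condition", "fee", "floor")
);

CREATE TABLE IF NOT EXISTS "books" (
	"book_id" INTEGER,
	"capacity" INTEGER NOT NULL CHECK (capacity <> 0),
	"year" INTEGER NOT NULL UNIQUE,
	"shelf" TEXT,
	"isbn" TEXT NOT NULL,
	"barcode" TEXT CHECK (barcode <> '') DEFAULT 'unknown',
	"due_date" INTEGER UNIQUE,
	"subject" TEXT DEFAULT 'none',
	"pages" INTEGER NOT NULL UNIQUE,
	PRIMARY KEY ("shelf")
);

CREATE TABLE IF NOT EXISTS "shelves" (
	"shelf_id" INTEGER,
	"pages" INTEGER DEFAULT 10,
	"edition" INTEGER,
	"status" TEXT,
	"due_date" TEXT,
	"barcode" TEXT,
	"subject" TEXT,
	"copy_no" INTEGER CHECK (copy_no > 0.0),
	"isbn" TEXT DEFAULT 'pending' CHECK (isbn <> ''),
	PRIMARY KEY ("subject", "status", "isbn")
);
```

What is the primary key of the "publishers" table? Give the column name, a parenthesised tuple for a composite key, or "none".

A table-level PRIMARY KEY clause names 3 columns: condition, fee, floor.
This is a composite key — the combination is unique, not each column individually.

(condition, fee, floor)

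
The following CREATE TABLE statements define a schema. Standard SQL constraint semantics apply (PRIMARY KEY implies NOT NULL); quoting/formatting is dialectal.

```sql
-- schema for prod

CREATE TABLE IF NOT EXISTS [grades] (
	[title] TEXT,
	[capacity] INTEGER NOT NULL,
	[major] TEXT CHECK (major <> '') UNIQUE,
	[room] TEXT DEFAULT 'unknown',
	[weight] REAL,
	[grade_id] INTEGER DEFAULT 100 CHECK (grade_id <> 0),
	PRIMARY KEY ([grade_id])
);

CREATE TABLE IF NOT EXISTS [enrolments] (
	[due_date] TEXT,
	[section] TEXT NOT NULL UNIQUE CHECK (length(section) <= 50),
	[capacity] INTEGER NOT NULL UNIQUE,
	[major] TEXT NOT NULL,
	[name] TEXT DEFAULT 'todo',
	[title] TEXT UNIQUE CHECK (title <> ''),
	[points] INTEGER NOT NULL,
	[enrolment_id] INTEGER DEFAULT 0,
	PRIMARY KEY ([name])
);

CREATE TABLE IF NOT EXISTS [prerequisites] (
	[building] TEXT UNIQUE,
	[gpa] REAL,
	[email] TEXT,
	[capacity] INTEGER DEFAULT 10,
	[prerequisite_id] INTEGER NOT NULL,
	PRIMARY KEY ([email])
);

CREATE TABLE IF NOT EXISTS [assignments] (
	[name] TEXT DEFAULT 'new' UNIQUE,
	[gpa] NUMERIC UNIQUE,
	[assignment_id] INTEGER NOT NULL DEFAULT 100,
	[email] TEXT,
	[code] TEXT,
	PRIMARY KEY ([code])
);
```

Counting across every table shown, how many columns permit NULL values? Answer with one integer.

grades: 4 nullable (title, major, room, weight — PK (grade_id) and explicit NOT NULL columns excluded).
enrolments: 3 nullable (due_date, title, enrolment_id — PK (name) and explicit NOT NULL columns excluded).
prerequisites: 3 nullable (building, gpa, capacity — PK (email) and explicit NOT NULL columns excluded).
assignments: 3 nullable (name, gpa, email — PK (code) and explicit NOT NULL columns excluded).
Total: 4 + 3 + 3 + 3 = 13.

13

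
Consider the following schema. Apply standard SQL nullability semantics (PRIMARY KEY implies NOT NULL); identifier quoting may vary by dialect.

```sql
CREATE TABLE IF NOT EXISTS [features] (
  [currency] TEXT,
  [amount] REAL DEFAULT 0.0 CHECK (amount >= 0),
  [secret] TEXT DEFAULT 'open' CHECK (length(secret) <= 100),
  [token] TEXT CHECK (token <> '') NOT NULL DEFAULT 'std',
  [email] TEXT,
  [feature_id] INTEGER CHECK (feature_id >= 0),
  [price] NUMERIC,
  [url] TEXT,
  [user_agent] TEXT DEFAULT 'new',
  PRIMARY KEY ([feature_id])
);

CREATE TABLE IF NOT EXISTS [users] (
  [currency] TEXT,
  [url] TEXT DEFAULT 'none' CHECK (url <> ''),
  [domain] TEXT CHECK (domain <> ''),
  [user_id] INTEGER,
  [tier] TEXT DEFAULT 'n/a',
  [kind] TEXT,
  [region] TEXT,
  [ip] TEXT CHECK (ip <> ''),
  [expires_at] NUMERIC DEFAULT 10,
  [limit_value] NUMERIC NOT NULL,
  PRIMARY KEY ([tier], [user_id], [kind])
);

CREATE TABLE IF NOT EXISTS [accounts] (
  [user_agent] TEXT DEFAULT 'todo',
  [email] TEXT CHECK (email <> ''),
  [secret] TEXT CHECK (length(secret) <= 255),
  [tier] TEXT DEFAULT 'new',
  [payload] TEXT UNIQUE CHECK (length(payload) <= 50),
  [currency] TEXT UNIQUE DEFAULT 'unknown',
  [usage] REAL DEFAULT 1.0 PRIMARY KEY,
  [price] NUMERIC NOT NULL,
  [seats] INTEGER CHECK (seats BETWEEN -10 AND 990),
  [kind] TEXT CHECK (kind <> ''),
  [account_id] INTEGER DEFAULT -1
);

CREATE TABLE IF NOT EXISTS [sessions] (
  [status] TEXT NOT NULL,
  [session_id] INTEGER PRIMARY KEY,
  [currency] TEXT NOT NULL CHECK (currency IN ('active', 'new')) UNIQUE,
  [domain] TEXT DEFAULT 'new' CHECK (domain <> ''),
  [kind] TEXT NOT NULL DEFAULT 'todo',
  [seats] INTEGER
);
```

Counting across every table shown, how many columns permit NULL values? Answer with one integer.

features: 7 nullable (currency, amount, secret, email, price, url, user_agent — PK (feature_id) and explicit NOT NULL columns excluded).
users: 6 nullable (currency, url, domain, region, ip, expires_at — PK (tier, user_id, kind) and explicit NOT NULL columns excluded).
accounts: 9 nullable (user_agent, email, secret, tier, payload, currency, seats, kind, account_id — PK (usage) and explicit NOT NULL columns excluded).
sessions: 2 nullable (domain, seats — PK (session_id) and explicit NOT NULL columns excluded).
Total: 7 + 6 + 9 + 2 = 24.

24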